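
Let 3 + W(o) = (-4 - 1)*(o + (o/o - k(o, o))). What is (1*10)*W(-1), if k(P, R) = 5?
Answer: 220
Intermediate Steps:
W(o) = 17 - 5*o (W(o) = -3 + (-4 - 1)*(o + (o/o - 1*5)) = -3 - 5*(o + (1 - 5)) = -3 - 5*(o - 4) = -3 - 5*(-4 + o) = -3 + (20 - 5*o) = 17 - 5*o)
(1*10)*W(-1) = (1*10)*(17 - 5*(-1)) = 10*(17 + 5) = 10*22 = 220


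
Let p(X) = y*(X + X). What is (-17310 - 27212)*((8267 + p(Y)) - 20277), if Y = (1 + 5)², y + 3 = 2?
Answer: 537914804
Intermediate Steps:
y = -1 (y = -3 + 2 = -1)
Y = 36 (Y = 6² = 36)
p(X) = -2*X (p(X) = -(X + X) = -2*X)
(-17310 - 27212)*((8267 + p(Y)) - 20277) = (-17310 - 27212)*((8267 - 2*36) - 20277) = -44522*((8267 - 72) - 20277) = -44522*(8195 - 20277) = -44522*(-12082) = 537914804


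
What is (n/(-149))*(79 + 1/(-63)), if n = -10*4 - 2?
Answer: 9952/447 ≈ 22.264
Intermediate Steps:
n = -42 (n = -5*8 - 2 = -40 - 2 = -42)
(n/(-149))*(79 + 1/(-63)) = (-42/(-149))*(79 + 1/(-63)) = (-42*(-1/149))*(79 - 1/63) = (42/149)*(4976/63) = 9952/447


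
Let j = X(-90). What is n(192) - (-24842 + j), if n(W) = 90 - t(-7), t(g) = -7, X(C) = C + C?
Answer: 25119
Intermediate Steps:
X(C) = 2*C
j = -180 (j = 2*(-90) = -180)
n(W) = 97 (n(W) = 90 - 1*(-7) = 90 + 7 = 97)
n(192) - (-24842 + j) = 97 - (-24842 - 180) = 97 - 1*(-25022) = 97 + 25022 = 25119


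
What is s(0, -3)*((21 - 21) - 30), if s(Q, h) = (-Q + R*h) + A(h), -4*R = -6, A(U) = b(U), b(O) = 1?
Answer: 105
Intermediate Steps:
A(U) = 1
R = 3/2 (R = -1/4*(-6) = 3/2 ≈ 1.5000)
s(Q, h) = 1 - Q + 3*h/2 (s(Q, h) = (-Q + 3*h/2) + 1 = 1 - Q + 3*h/2)
s(0, -3)*((21 - 21) - 30) = (1 - 1*0 + (3/2)*(-3))*((21 - 21) - 30) = (1 + 0 - 9/2)*(0 - 30) = -7/2*(-30) = 105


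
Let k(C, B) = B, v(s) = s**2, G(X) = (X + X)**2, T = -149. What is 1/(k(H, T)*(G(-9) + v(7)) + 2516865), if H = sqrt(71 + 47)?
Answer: 1/2461288 ≈ 4.0629e-7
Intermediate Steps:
G(X) = 4*X**2 (G(X) = (2*X)**2 = 4*X**2)
H = sqrt(118) ≈ 10.863
1/(k(H, T)*(G(-9) + v(7)) + 2516865) = 1/(-149*(4*(-9)**2 + 7**2) + 2516865) = 1/(-149*(4*81 + 49) + 2516865) = 1/(-149*(324 + 49) + 2516865) = 1/(-149*373 + 2516865) = 1/(-55577 + 2516865) = 1/2461288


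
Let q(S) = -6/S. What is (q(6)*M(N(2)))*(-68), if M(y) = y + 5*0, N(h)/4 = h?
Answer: 544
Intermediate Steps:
N(h) = 4*h
M(y) = y (M(y) = y + 0 = y)
(q(6)*M(N(2)))*(-68) = ((-6/6)*(4*2))*(-68) = (-6*⅙*8)*(-68) = -1*8*(-68) = -8*(-68) = 544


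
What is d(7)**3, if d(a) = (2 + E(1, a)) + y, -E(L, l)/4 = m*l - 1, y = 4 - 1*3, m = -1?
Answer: 42875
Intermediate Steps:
y = 1 (y = 4 - 3 = 1)
E(L, l) = 4 + 4*l (E(L, l) = -4*(-l - 1) = -4*(-1 - l) = 4 + 4*l)
d(a) = 7 + 4*a (d(a) = (2 + (4 + 4*a)) + 1 = (6 + 4*a) + 1 = 7 + 4*a)
d(7)**3 = (7 + 4*7)**3 = (7 + 28)**3 = 35**3 = 42875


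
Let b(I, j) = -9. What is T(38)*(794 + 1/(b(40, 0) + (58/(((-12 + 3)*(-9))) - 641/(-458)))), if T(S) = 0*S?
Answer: 0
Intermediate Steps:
T(S) = 0
T(38)*(794 + 1/(b(40, 0) + (58/(((-12 + 3)*(-9))) - 641/(-458)))) = 0*(794 + 1/(-9 + (58/(((-12 + 3)*(-9))) - 641/(-458)))) = 0*(794 + 1/(-9 + (58/((-9*(-9))) - 641*(-1/458)))) = 0*(794 + 1/(-9 + (58/81 + 641/458))) = 0*(794 + 1/(-9 + 78485/37098)) = 0*(794 + 1/(-255397/37098)) = 0*(794 - 37098/255397) = 0*(202748120/255397) = 0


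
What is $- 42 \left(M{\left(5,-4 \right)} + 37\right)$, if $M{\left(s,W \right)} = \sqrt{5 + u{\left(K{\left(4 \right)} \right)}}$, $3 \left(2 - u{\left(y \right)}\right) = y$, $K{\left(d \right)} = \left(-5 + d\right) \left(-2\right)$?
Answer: $-1554 - 14 \sqrt{57} \approx -1659.7$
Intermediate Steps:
$K{\left(d \right)} = 10 - 2 d$
$u{\left(y \right)} = 2 - \frac{y}{3}$
$M{\left(s,W \right)} = \frac{\sqrt{57}}{3}$ ($M{\left(s,W \right)} = \sqrt{5 + \left(2 - \frac{10 - 8}{3}\right)} = \sqrt{5 + \left(2 - \frac{2}{3}\right)} = \sqrt{5 + \frac{4}{3}} = \sqrt{\frac{19}{3}} = \frac{\sqrt{57}}{3}$)
$- 42 \left(M{\left(5,-4 \right)} + 37\right) = - 42 \left(\frac{\sqrt{57}}{3} + 37\right) = - 42 \left(37 + \frac{\sqrt{57}}{3}\right) = -1554 - 14 \sqrt{57}$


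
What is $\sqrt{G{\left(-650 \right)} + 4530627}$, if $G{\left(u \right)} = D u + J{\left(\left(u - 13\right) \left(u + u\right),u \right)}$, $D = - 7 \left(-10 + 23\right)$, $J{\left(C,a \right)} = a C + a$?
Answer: $i \sqrt{555645873} \approx 23572.0 i$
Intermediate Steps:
$J{\left(C,a \right)} = a + C a$ ($J{\left(C,a \right)} = C a + a = a + C a$)
$D = -91$ ($D = \left(-7\right) 13 = -91$)
$G{\left(u \right)} = - 91 u + u \left(1 + 2 u \left(-13 + u\right)\right)$ ($G{\left(u \right)} = - 91 u + u \left(1 + \left(u - 13\right) \left(u + u\right)\right) = - 91 u + u \left(1 + \left(-13 + u\right) 2 u\right) = - 91 u + u \left(1 + 2 u \left(-13 + u\right)\right)$)
$\sqrt{G{\left(-650 \right)} + 4530627} = \sqrt{2 \left(-650\right) \left(-45 - 650 \left(-13 - 650\right)\right) + 4530627} = \sqrt{2 \left(-650\right) \left(-45 - -430950\right) + 4530627} = \sqrt{2 \left(-650\right) \left(-45 + 430950\right) + 4530627} = \sqrt{2 \left(-650\right) 430905 + 4530627} = \sqrt{-560176500 + 4530627} = \sqrt{-555645873} = i \sqrt{555645873}$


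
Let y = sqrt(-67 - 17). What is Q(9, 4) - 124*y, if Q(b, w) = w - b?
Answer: -5 - 248*I*sqrt(21) ≈ -5.0 - 1136.5*I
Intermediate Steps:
y = 2*I*sqrt(21) (y = sqrt(-84) = 2*I*sqrt(21) ≈ 9.1651*I)
Q(9, 4) - 124*y = (4 - 1*9) - 248*I*sqrt(21) = (4 - 9) - 248*I*sqrt(21) = -5 - 248*I*sqrt(21)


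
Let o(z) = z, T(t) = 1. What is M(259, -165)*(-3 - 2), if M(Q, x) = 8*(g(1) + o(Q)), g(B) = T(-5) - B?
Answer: -10360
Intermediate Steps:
g(B) = 1 - B
M(Q, x) = 8*Q (M(Q, x) = 8*((1 - 1*1) + Q) = 8*((1 - 1) + Q) = 8*(0 + Q) = 8*Q)
M(259, -165)*(-3 - 2) = (8*259)*(-3 - 2) = 2072*(-5) = -10360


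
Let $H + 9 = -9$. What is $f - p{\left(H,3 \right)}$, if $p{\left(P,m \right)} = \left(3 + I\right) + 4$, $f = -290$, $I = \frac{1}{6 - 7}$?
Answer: $-296$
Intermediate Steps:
$H = -18$ ($H = -9 - 9 = -18$)
$I = -1$ ($I = \frac{1}{-1} = -1$)
$p{\left(P,m \right)} = 6$ ($p{\left(P,m \right)} = \left(3 - 1\right) + 4 = 2 + 4 = 6$)
$f - p{\left(H,3 \right)} = -290 - 6 = -296$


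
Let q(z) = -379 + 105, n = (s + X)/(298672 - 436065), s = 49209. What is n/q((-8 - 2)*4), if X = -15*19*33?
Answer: 19902/18822841 ≈ 0.0010573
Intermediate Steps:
X = -9405 (X = -285*33 = -9405)
n = -39804/137393 (n = (49209 - 9405)/(298672 - 436065) = 39804/(-137393) = 39804*(-1/137393) = -39804/137393 ≈ -0.28971)
q(z) = -274
n/q((-8 - 2)*4) = -39804/137393/(-274) = -39804/137393*(-1/274) = 19902/18822841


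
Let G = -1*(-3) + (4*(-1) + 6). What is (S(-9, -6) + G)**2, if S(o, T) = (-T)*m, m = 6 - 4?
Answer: 289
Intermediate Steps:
m = 2
S(o, T) = -2*T (S(o, T) = -T*2 = -2*T)
G = 5 (G = 3 + (-4 + 6) = 3 + 2 = 5)
(S(-9, -6) + G)**2 = (-2*(-6) + 5)**2 = (12 + 5)**2 = 17**2 = 289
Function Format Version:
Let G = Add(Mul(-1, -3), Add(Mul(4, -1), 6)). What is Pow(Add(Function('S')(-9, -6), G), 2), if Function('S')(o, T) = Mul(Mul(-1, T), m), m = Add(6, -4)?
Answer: 289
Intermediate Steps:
m = 2
Function('S')(o, T) = Mul(-2, T) (Function('S')(o, T) = Mul(Mul(-1, T), 2) = Mul(-2, T))
G = 5 (G = Add(3, Add(-4, 6)) = Add(3, 2) = 5)
Pow(Add(Function('S')(-9, -6), G), 2) = Pow(Add(Mul(-2, -6), 5), 2) = Pow(Add(12, 5), 2) = Pow(17, 2) = 289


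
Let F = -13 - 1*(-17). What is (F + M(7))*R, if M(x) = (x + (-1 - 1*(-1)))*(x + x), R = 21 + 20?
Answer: 4182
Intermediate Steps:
R = 41
M(x) = 2*x**2 (M(x) = (x + (-1 + 1))*(2*x) = (x + 0)*(2*x) = x*(2*x) = 2*x**2)
F = 4 (F = -13 + 17 = 4)
(F + M(7))*R = (4 + 2*7**2)*41 = (4 + 2*49)*41 = (4 + 98)*41 = 102*41 = 4182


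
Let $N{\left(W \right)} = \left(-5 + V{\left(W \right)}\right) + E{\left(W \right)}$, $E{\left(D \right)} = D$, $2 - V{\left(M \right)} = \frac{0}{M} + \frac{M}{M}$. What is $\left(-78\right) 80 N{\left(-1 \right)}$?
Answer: $31200$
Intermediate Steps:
$V{\left(M \right)} = 1$ ($V{\left(M \right)} = 2 - \left(\frac{0}{M} + \frac{M}{M}\right) = 2 - \left(0 + 1\right) = 2 - 1 = 1$)
$N{\left(W \right)} = -4 + W$ ($N{\left(W \right)} = \left(-5 + 1\right) + W = -4 + W$)
$\left(-78\right) 80 N{\left(-1 \right)} = \left(-78\right) 80 \left(-4 - 1\right) = \left(-6240\right) \left(-5\right) = 31200$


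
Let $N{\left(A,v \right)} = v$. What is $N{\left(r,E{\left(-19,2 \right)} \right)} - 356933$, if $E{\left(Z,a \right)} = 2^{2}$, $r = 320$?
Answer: $-356929$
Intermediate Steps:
$E{\left(Z,a \right)} = 4$
$N{\left(r,E{\left(-19,2 \right)} \right)} - 356933 = 4 - 356933 = -356929$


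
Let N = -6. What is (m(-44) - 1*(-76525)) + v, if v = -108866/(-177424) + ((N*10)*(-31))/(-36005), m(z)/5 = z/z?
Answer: 48888879492529/638815112 ≈ 76531.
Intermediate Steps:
m(z) = 5 (m(z) = 5*(z/z) = 5*1 = 5)
v = 358971169/638815112 (v = -108866/(-177424) + (-6*10*(-31))/(-36005) = -108866*(-1/177424) - 60*(-31)*(-1/36005) = 54433/88712 + 1860*(-1/36005) = 54433/88712 - 372/7201 = 358971169/638815112 ≈ 0.56193)
(m(-44) - 1*(-76525)) + v = (5 - 1*(-76525)) + 358971169/638815112 = (5 + 76525) + 358971169/638815112 = 76530 + 358971169/638815112 = 48888879492529/638815112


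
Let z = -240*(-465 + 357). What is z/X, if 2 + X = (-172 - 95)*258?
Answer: -3240/8611 ≈ -0.37626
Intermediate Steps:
z = 25920 (z = -240*(-108) = 25920)
X = -68888 (X = -2 + (-172 - 95)*258 = -2 - 267*258 = -2 - 68886 = -68888)
z/X = 25920/(-68888) = 25920*(-1/68888) = -3240/8611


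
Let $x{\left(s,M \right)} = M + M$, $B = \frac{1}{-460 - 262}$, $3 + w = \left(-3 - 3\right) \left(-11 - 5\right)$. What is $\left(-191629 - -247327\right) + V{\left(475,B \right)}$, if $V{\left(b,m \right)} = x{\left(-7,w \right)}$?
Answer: $55884$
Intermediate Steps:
$w = 93$ ($w = -3 + \left(-3 - 3\right) \left(-11 - 5\right) = -3 - -96 = -3 + 96 = 93$)
$B = - \frac{1}{722}$ ($B = \frac{1}{-722} = - \frac{1}{722} \approx -0.001385$)
$x{\left(s,M \right)} = 2 M$
$V{\left(b,m \right)} = 186$ ($V{\left(b,m \right)} = 2 \cdot 93 = 186$)
$\left(-191629 - -247327\right) + V{\left(475,B \right)} = \left(-191629 - -247327\right) + 186 = \left(-191629 + 247327\right) + 186 = 55698 + 186 = 55884$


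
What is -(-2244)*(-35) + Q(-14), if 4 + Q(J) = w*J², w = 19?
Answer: -74820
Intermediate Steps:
Q(J) = -4 + 19*J²
-(-2244)*(-35) + Q(-14) = -(-2244)*(-35) + (-4 + 19*(-14)²) = -374*210 + (-4 + 19*196) = -78540 + (-4 + 3724) = -78540 + 3720 = -74820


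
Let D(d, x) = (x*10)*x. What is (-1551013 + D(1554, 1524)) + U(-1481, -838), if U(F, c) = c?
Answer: 21673909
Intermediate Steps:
D(d, x) = 10*x² (D(d, x) = (10*x)*x = 10*x²)
(-1551013 + D(1554, 1524)) + U(-1481, -838) = (-1551013 + 10*1524²) - 838 = (-1551013 + 10*2322576) - 838 = (-1551013 + 23225760) - 838 = 21674747 - 838 = 21673909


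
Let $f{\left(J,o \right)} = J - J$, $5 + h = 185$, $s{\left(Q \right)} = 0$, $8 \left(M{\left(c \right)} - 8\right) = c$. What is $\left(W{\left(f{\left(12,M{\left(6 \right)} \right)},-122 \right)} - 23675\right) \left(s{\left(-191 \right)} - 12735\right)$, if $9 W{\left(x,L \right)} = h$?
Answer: $301246425$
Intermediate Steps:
$M{\left(c \right)} = 8 + \frac{c}{8}$
$h = 180$ ($h = -5 + 185 = 180$)
$f{\left(J,o \right)} = 0$
$W{\left(x,L \right)} = 20$ ($W{\left(x,L \right)} = \frac{1}{9} \cdot 180 = 20$)
$\left(W{\left(f{\left(12,M{\left(6 \right)} \right)},-122 \right)} - 23675\right) \left(s{\left(-191 \right)} - 12735\right) = \left(20 - 23675\right) \left(0 - 12735\right) = \left(-23655\right) \left(-12735\right) = 301246425$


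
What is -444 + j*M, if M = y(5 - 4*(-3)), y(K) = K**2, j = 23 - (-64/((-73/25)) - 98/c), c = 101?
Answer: 1099825/7373 ≈ 149.17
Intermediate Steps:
j = 15133/7373 (j = 23 - (-64/((-73/25)) - 98/101) = 23 - (-64/((-73*1/25)) - 98*1/101) = 23 - (-64/(-73/25) - 98/101) = 23 - (-64*(-25/73) - 98/101) = 23 - (1600/73 - 98/101) = 23 - 1*154446/7373 = 23 - 154446/7373 = 15133/7373 ≈ 2.0525)
M = 289 (M = (5 - 4*(-3))**2 = (5 + 12)**2 = 17**2 = 289)
-444 + j*M = -444 + (15133/7373)*289 = -444 + 4373437/7373 = 1099825/7373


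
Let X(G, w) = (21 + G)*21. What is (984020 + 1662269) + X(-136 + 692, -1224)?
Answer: 2658406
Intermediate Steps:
X(G, w) = 441 + 21*G
(984020 + 1662269) + X(-136 + 692, -1224) = (984020 + 1662269) + (441 + 21*(-136 + 692)) = 2646289 + (441 + 21*556) = 2646289 + (441 + 11676) = 2646289 + 12117 = 2658406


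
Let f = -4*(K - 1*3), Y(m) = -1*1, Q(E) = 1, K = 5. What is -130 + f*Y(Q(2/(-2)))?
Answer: -122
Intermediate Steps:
Y(m) = -1
f = -8 (f = -4*(5 - 1*3) = -4*(5 - 3) = -4*2 = -8)
-130 + f*Y(Q(2/(-2))) = -130 - 8*(-1) = -130 + 8 = -122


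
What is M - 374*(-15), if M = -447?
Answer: 5163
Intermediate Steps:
M - 374*(-15) = -447 - 374*(-15) = -447 + 5610 = 5163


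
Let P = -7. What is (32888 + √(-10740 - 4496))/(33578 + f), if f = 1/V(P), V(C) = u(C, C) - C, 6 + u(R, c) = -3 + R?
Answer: 295992/302201 + 18*I*√3809/302201 ≈ 0.97945 + 0.0036761*I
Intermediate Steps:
u(R, c) = -9 + R (u(R, c) = -6 + (-3 + R) = -9 + R)
V(C) = -9 (V(C) = (-9 + C) - C = -9)
f = -⅑ (f = 1/(-9) = -⅑ ≈ -0.11111)
(32888 + √(-10740 - 4496))/(33578 + f) = (32888 + √(-10740 - 4496))/(33578 - ⅑) = (32888 + √(-15236))/(302201/9) = (32888 + 2*I*√3809)*(9/302201) = 295992/302201 + 18*I*√3809/302201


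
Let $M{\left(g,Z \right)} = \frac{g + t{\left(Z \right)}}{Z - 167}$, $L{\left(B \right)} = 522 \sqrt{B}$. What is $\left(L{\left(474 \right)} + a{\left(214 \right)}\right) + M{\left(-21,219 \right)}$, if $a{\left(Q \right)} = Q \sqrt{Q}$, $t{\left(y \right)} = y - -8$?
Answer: $\frac{103}{26} + 214 \sqrt{214} + 522 \sqrt{474} \approx 14499.0$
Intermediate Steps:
$t{\left(y \right)} = 8 + y$ ($t{\left(y \right)} = y + 8 = 8 + y$)
$M{\left(g,Z \right)} = \frac{8 + Z + g}{-167 + Z}$ ($M{\left(g,Z \right)} = \frac{g + \left(8 + Z\right)}{Z - 167} = \frac{8 + Z + g}{-167 + Z}$)
$a{\left(Q \right)} = Q^{\frac{3}{2}}$
$\left(L{\left(474 \right)} + a{\left(214 \right)}\right) + M{\left(-21,219 \right)} = \left(522 \sqrt{474} + 214^{\frac{3}{2}}\right) + \frac{8 + 219 - 21}{-167 + 219} = \left(522 \sqrt{474} + 214 \sqrt{214}\right) + \frac{1}{52} \cdot 206 = \left(214 \sqrt{214} + 522 \sqrt{474}\right) + \frac{1}{52} \cdot 206 = \left(214 \sqrt{214} + 522 \sqrt{474}\right) + \frac{103}{26} = \frac{103}{26} + 214 \sqrt{214} + 522 \sqrt{474}$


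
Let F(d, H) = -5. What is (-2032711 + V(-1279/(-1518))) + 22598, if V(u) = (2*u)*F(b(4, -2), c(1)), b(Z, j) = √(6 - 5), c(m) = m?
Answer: -1525682162/759 ≈ -2.0101e+6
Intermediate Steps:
b(Z, j) = 1 (b(Z, j) = √1 = 1)
V(u) = -10*u (V(u) = (2*u)*(-5) = -10*u)
(-2032711 + V(-1279/(-1518))) + 22598 = (-2032711 - (-12790)/(-1518)) + 22598 = (-2032711 - (-12790)*(-1)/1518) + 22598 = (-2032711 - 10*1279/1518) + 22598 = (-2032711 - 6395/759) + 22598 = -1542834044/759 + 22598 = -1525682162/759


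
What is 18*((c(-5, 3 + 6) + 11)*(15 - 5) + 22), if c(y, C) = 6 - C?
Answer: 1836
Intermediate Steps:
18*((c(-5, 3 + 6) + 11)*(15 - 5) + 22) = 18*(((6 - (3 + 6)) + 11)*(15 - 5) + 22) = 18*(((6 - 1*9) + 11)*10 + 22) = 18*(((6 - 9) + 11)*10 + 22) = 18*((-3 + 11)*10 + 22) = 18*(8*10 + 22) = 18*(80 + 22) = 18*102 = 1836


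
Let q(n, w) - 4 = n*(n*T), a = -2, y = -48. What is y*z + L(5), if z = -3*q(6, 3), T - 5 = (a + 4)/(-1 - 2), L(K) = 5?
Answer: 23045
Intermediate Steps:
T = 13/3 (T = 5 + (-2 + 4)/(-1 - 2) = 5 + 2/(-3) = 5 + 2*(-⅓) = 5 - ⅔ = 13/3 ≈ 4.3333)
q(n, w) = 4 + 13*n²/3 (q(n, w) = 4 + n*(n*(13/3)) = 4 + n*(13*n/3) = 4 + 13*n²/3)
z = -480 (z = -3*(4 + (13/3)*6²) = -3*(4 + (13/3)*36) = -3*(4 + 156) = -3*160 = -480)
y*z + L(5) = -48*(-480) + 5 = 23040 + 5 = 23045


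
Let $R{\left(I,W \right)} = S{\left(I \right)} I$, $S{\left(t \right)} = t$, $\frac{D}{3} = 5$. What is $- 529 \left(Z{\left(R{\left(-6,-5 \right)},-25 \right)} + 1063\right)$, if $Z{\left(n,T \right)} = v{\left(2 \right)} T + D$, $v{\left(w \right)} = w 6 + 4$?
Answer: $-358662$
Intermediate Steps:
$D = 15$ ($D = 3 \cdot 5 = 15$)
$v{\left(w \right)} = 4 + 6 w$ ($v{\left(w \right)} = 6 w + 4 = 4 + 6 w$)
$R{\left(I,W \right)} = I^{2}$ ($R{\left(I,W \right)} = I I = I^{2}$)
$Z{\left(n,T \right)} = 15 + 16 T$ ($Z{\left(n,T \right)} = \left(4 + 6 \cdot 2\right) T + 15 = \left(4 + 12\right) T + 15 = 16 T + 15 = 15 + 16 T$)
$- 529 \left(Z{\left(R{\left(-6,-5 \right)},-25 \right)} + 1063\right) = - 529 \left(\left(15 + 16 \left(-25\right)\right) + 1063\right) = - 529 \left(\left(15 - 400\right) + 1063\right) = - 529 \left(-385 + 1063\right) = \left(-529\right) 678 = -358662$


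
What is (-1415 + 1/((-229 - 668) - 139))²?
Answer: 2148983015481/1073296 ≈ 2.0022e+6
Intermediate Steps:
(-1415 + 1/((-229 - 668) - 139))² = (-1415 + 1/(-897 - 139))² = (-1415 + 1/(-1036))² = (-1415 - 1/1036)² = (-1465941/1036)² = 2148983015481/1073296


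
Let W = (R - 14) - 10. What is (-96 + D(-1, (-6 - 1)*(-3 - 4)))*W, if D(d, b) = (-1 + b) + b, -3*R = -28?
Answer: -44/3 ≈ -14.667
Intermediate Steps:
R = 28/3 (R = -1/3*(-28) = 28/3 ≈ 9.3333)
D(d, b) = -1 + 2*b
W = -44/3 (W = (28/3 - 14) - 10 = -14/3 - 10 = -44/3 ≈ -14.667)
(-96 + D(-1, (-6 - 1)*(-3 - 4)))*W = (-96 + (-1 + 2*((-6 - 1)*(-3 - 4))))*(-44/3) = (-96 + (-1 + 2*(-7*(-7))))*(-44/3) = (-96 + (-1 + 2*49))*(-44/3) = (-96 + (-1 + 98))*(-44/3) = (-96 + 97)*(-44/3) = 1*(-44/3) = -44/3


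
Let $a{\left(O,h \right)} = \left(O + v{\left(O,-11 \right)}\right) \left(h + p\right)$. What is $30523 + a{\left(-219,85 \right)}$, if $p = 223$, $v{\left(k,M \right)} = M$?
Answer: $-40317$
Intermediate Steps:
$a{\left(O,h \right)} = \left(-11 + O\right) \left(223 + h\right)$ ($a{\left(O,h \right)} = \left(O - 11\right) \left(h + 223\right) = \left(-11 + O\right) \left(223 + h\right)$)
$30523 + a{\left(-219,85 \right)} = 30523 - 70840 = -40317$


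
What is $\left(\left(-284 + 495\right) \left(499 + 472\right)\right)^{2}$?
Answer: $41976224161$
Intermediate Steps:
$\left(\left(-284 + 495\right) \left(499 + 472\right)\right)^{2} = \left(211 \cdot 971\right)^{2} = 204881^{2} = 41976224161$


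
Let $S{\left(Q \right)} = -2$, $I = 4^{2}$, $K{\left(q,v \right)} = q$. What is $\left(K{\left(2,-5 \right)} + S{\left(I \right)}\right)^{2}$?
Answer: $0$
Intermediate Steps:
$I = 16$
$\left(K{\left(2,-5 \right)} + S{\left(I \right)}\right)^{2} = \left(2 - 2\right)^{2} = 0^{2} = 0$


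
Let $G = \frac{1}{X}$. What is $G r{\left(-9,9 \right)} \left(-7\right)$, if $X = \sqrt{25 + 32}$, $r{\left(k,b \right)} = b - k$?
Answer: $- \frac{42 \sqrt{57}}{19} \approx -16.689$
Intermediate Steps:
$X = \sqrt{57} \approx 7.5498$
$G = \frac{\sqrt{57}}{57}$ ($G = \frac{1}{\sqrt{57}} = \frac{\sqrt{57}}{57} \approx 0.13245$)
$G r{\left(-9,9 \right)} \left(-7\right) = \frac{\sqrt{57}}{57} \left(9 - -9\right) \left(-7\right) = \frac{\sqrt{57}}{57} \left(9 + 9\right) \left(-7\right) = \frac{\sqrt{57}}{57} \cdot 18 \left(-7\right) = \frac{6 \sqrt{57}}{19} \left(-7\right) = - \frac{42 \sqrt{57}}{19}$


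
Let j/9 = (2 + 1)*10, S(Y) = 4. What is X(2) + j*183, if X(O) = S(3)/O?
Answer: 49412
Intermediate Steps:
X(O) = 4/O
j = 270 (j = 9*((2 + 1)*10) = 9*(3*10) = 9*30 = 270)
X(2) + j*183 = 4/2 + 270*183 = 4*(1/2) + 49410 = 2 + 49410 = 49412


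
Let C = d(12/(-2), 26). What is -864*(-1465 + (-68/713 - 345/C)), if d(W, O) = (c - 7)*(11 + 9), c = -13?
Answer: 4510071522/3565 ≈ 1.2651e+6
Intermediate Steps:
d(W, O) = -400 (d(W, O) = (-13 - 7)*(11 + 9) = -20*20 = -400)
C = -400
-864*(-1465 + (-68/713 - 345/C)) = -864*(-1465 + (-68/713 - 345/(-400))) = -864*(-1465 + (-68*1/713 - 345*(-1/400))) = -864*(-1465 + (-68/713 + 69/80)) = -864*(-1465 + 43757/57040) = -864*(-83519843/57040) = 4510071522/3565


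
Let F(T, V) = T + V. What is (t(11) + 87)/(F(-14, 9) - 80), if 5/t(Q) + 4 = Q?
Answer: -614/595 ≈ -1.0319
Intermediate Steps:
t(Q) = 5/(-4 + Q)
(t(11) + 87)/(F(-14, 9) - 80) = (5/(-4 + 11) + 87)/((-14 + 9) - 80) = (5/7 + 87)/(-5 - 80) = (5*(⅐) + 87)/(-85) = (5/7 + 87)*(-1/85) = (614/7)*(-1/85) = -614/595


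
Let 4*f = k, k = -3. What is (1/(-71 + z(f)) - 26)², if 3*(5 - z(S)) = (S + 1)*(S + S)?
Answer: 187964100/277729 ≈ 676.79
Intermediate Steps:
f = -¾ (f = (¼)*(-3) = -¾ ≈ -0.75000)
z(S) = 5 - 2*S*(1 + S)/3 (z(S) = 5 - (S + 1)*(S + S)/3 = 5 - (1 + S)*2*S/3 = 5 - 2*S*(1 + S)/3)
(1/(-71 + z(f)) - 26)² = (1/(-71 + (5 - ⅔*(-¾) - 2*(-¾)²/3)) - 26)² = (1/(-71 + (5 + ½ - ⅔*9/16)) - 26)² = (1/(-71 + (5 + ½ - 3/8)) - 26)² = (1/(-71 + 41/8) - 26)² = (1/(-527/8) - 26)² = (-8/527 - 26)² = (-13710/527)² = 187964100/277729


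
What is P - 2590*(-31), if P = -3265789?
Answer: -3185499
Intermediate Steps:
P - 2590*(-31) = -3265789 - 2590*(-31) = -3265789 + 80290 = -3185499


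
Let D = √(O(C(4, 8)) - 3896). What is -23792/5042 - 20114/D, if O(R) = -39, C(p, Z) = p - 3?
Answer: -11896/2521 + 20114*I*√3935/3935 ≈ -4.7188 + 320.65*I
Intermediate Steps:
C(p, Z) = -3 + p
D = I*√3935 (D = √(-39 - 3896) = √(-3935) = I*√3935 ≈ 62.73*I)
-23792/5042 - 20114/D = -23792/5042 - 20114*(-I*√3935/3935) = -23792*1/5042 - (-20114)*I*√3935/3935 = -11896/2521 + 20114*I*√3935/3935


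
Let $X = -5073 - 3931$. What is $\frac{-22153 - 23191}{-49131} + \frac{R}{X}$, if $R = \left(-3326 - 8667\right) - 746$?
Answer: $\frac{1034157185}{442375524} \approx 2.3377$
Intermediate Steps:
$R = -12739$ ($R = -11993 - 746 = -12739$)
$X = -9004$ ($X = -5073 - 3931 = -9004$)
$\frac{-22153 - 23191}{-49131} + \frac{R}{X} = \frac{-22153 - 23191}{-49131} - \frac{12739}{-9004} = \left(-45344\right) \left(- \frac{1}{49131}\right) - - \frac{12739}{9004} = \frac{45344}{49131} + \frac{12739}{9004} = \frac{1034157185}{442375524}$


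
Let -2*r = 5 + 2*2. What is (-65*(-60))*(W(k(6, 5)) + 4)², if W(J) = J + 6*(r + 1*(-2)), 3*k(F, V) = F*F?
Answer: 2063100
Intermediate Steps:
r = -9/2 (r = -(5 + 2*2)/2 = -(5 + 4)/2 = -½*9 = -9/2 ≈ -4.5000)
k(F, V) = F²/3 (k(F, V) = (F*F)/3 = F²/3)
W(J) = -39 + J (W(J) = J + 6*(-9/2 + 1*(-2)) = J + 6*(-9/2 - 2) = J + 6*(-13/2) = J - 39 = -39 + J)
(-65*(-60))*(W(k(6, 5)) + 4)² = (-65*(-60))*((-39 + (⅓)*6²) + 4)² = 3900*((-39 + (⅓)*36) + 4)² = 3900*((-39 + 12) + 4)² = 3900*(-27 + 4)² = 3900*(-23)² = 3900*529 = 2063100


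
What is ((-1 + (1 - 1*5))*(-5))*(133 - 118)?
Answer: 375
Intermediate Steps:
((-1 + (1 - 1*5))*(-5))*(133 - 118) = ((-1 + (1 - 5))*(-5))*15 = ((-1 - 4)*(-5))*15 = -5*(-5)*15 = 25*15 = 375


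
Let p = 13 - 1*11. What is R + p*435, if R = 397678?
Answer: 398548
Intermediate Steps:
p = 2 (p = 13 - 11 = 2)
R + p*435 = 397678 + 2*435 = 397678 + 870 = 398548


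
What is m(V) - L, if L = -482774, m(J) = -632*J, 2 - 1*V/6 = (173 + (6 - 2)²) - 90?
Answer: 850598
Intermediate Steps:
V = -582 (V = 12 - 6*((173 + (6 - 2)²) - 90) = 12 - 6*((173 + 4²) - 90) = 12 - 6*((173 + 16) - 90) = 12 - 6*(189 - 90) = 12 - 6*99 = 12 - 594 = -582)
m(V) - L = -632*(-582) - 1*(-482774) = 367824 + 482774 = 850598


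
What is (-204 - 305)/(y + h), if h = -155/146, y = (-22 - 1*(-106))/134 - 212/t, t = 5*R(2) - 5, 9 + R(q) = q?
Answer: -12447595/118979 ≈ -104.62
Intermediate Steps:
R(q) = -9 + q
t = -40 (t = 5*(-9 + 2) - 5 = 5*(-7) - 5 = -35 - 5 = -40)
y = 3971/670 (y = (-22 - 1*(-106))/134 - 212/(-40) = (-22 + 106)*(1/134) - 212*(-1/40) = 84*(1/134) + 53/10 = 42/67 + 53/10 = 3971/670 ≈ 5.9269)
h = -155/146 (h = -155*1/146 = -155/146 ≈ -1.0616)
(-204 - 305)/(y + h) = (-204 - 305)/(3971/670 - 155/146) = -509/118979/24455 = -509*24455/118979 = -12447595/118979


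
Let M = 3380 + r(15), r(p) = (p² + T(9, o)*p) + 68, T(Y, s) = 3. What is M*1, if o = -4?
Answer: 3718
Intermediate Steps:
r(p) = 68 + p² + 3*p (r(p) = (p² + 3*p) + 68 = 68 + p² + 3*p)
M = 3718 (M = 3380 + (68 + 15² + 3*15) = 3380 + (68 + 225 + 45) = 3380 + 338 = 3718)
M*1 = 3718*1 = 3718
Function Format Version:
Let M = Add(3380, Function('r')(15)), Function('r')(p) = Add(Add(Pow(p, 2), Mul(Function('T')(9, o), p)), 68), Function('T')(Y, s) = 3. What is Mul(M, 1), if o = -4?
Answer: 3718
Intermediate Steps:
Function('r')(p) = Add(68, Pow(p, 2), Mul(3, p)) (Function('r')(p) = Add(Add(Pow(p, 2), Mul(3, p)), 68) = Add(68, Pow(p, 2), Mul(3, p)))
M = 3718 (M = Add(3380, Add(68, Pow(15, 2), Mul(3, 15))) = Add(3380, Add(68, 225, 45)) = Add(3380, 338) = 3718)
Mul(M, 1) = Mul(3718, 1) = 3718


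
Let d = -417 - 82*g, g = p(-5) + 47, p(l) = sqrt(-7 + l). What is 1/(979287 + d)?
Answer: 121877/118832035118 + 41*I*sqrt(3)/237664070236 ≈ 1.0256e-6 + 2.988e-10*I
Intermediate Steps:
g = 47 + 2*I*sqrt(3) (g = sqrt(-7 - 5) + 47 = sqrt(-12) + 47 = 2*I*sqrt(3) + 47 = 47 + 2*I*sqrt(3) ≈ 47.0 + 3.4641*I)
d = -4271 - 164*I*sqrt(3) (d = -417 - 82*(47 + 2*I*sqrt(3)) = -417 + (-3854 - 164*I*sqrt(3)) = -4271 - 164*I*sqrt(3) ≈ -4271.0 - 284.06*I)
1/(979287 + d) = 1/(979287 + (-4271 - 164*I*sqrt(3))) = 1/(975016 - 164*I*sqrt(3))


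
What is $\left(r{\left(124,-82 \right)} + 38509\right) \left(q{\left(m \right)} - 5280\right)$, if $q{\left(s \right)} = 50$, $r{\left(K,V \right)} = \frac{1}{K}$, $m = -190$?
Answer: $- \frac{12486930955}{62} \approx -2.014 \cdot 10^{8}$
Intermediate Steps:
$\left(r{\left(124,-82 \right)} + 38509\right) \left(q{\left(m \right)} - 5280\right) = \left(\frac{1}{124} + 38509\right) \left(50 - 5280\right) = \left(\frac{1}{124} + 38509\right) \left(-5230\right) = \frac{4775117}{124} \left(-5230\right) = - \frac{12486930955}{62}$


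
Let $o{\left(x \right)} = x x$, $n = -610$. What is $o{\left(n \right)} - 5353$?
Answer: $366747$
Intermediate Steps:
$o{\left(x \right)} = x^{2}$
$o{\left(n \right)} - 5353 = \left(-610\right)^{2} - 5353 = 372100 - 5353 = 366747$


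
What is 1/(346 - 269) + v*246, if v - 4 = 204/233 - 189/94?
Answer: 594287788/843227 ≈ 704.78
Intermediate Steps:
v = 62747/21902 (v = 4 + (204/233 - 189/94) = 4 - 24861/21902 = 62747/21902 ≈ 2.8649)
1/(346 - 269) + v*246 = 1/(346 - 269) + (62747/21902)*246 = 1/77 + 7717881/10951 = 594287788/843227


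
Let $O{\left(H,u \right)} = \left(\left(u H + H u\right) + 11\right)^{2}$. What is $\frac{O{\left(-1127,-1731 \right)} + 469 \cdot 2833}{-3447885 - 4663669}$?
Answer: $- \frac{7611573583951}{4055777} \approx -1.8767 \cdot 10^{6}$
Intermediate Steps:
$O{\left(H,u \right)} = \left(11 + 2 H u\right)^{2}$ ($O{\left(H,u \right)} = \left(\left(H u + H u\right) + 11\right)^{2} = \left(2 H u + 11\right)^{2} = \left(11 + 2 H u\right)^{2}$)
$\frac{O{\left(-1127,-1731 \right)} + 469 \cdot 2833}{-3447885 - 4663669} = \frac{\left(11 + 2 \left(-1127\right) \left(-1731\right)\right)^{2} + 469 \cdot 2833}{-3447885 - 4663669} = \frac{\left(11 + 3901674\right)^{2} + 1328677}{-8111554} = \left(3901685^{2} + 1328677\right) \left(- \frac{1}{8111554}\right) = \left(15223145839225 + 1328677\right) \left(- \frac{1}{8111554}\right) = 15223147167902 \left(- \frac{1}{8111554}\right) = - \frac{7611573583951}{4055777}$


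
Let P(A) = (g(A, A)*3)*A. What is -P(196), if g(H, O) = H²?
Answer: -22588608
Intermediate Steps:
P(A) = 3*A³ (P(A) = (A²*3)*A = (3*A²)*A = 3*A³)
-P(196) = -3*196³ = -3*7529536 = -1*22588608 = -22588608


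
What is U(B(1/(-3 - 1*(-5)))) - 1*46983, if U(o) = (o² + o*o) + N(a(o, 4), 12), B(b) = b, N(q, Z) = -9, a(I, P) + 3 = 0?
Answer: -93983/2 ≈ -46992.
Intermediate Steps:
a(I, P) = -3 (a(I, P) = -3 + 0 = -3)
U(o) = -9 + 2*o² (U(o) = (o² + o*o) - 9 = (o² + o²) - 9 = 2*o² - 9 = -9 + 2*o²)
U(B(1/(-3 - 1*(-5)))) - 1*46983 = (-9 + 2*(1/(-3 - 1*(-5)))²) - 1*46983 = (-9 + 2*(1/(-3 + 5))²) - 46983 = (-9 + 2*(1/2)²) - 46983 = (-9 + 2*(½)²) - 46983 = (-9 + 2*(¼)) - 46983 = (-9 + ½) - 46983 = -17/2 - 46983 = -93983/2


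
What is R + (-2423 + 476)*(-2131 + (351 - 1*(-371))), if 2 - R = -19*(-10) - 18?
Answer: 2743153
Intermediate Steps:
R = -170 (R = 2 - (-19*(-10) - 18) = 2 - (190 - 18) = 2 - 1*172 = 2 - 172 = -170)
R + (-2423 + 476)*(-2131 + (351 - 1*(-371))) = -170 + (-2423 + 476)*(-2131 + (351 - 1*(-371))) = -170 - 1947*(-2131 + (351 + 371)) = -170 - 1947*(-2131 + 722) = -170 - 1947*(-1409) = -170 + 2743323 = 2743153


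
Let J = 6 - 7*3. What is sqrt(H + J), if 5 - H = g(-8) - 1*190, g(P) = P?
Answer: 2*sqrt(47) ≈ 13.711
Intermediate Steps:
J = -15 (J = 6 - 21 = -15)
H = 203 (H = 5 - (-8 - 1*190) = 5 - (-8 - 190) = 5 - 1*(-198) = 5 + 198 = 203)
sqrt(H + J) = sqrt(203 - 15) = sqrt(188) = 2*sqrt(47)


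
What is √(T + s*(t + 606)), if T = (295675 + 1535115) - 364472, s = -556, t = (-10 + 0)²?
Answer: √1073782 ≈ 1036.2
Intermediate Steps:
t = 100 (t = (-10)² = 100)
T = 1466318 (T = 1830790 - 364472 = 1466318)
√(T + s*(t + 606)) = √(1466318 - 556*(100 + 606)) = √(1466318 - 556*706) = √(1466318 - 392536) = √1073782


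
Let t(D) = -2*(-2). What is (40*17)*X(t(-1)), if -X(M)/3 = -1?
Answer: 2040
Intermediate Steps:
t(D) = 4
X(M) = 3 (X(M) = -3*(-1) = 3)
(40*17)*X(t(-1)) = (40*17)*3 = 680*3 = 2040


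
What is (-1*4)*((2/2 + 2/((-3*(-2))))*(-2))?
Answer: 32/3 ≈ 10.667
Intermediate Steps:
(-1*4)*((2/2 + 2/((-3*(-2))))*(-2)) = -4*(2*(½) + 2/6)*(-2) = -4*(1 + 2*(⅙))*(-2) = -4*(1 + ⅓)*(-2) = -16*(-2)/3 = -4*(-8/3) = 32/3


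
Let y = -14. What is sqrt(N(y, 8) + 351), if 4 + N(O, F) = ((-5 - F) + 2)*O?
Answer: sqrt(501) ≈ 22.383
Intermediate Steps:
N(O, F) = -4 + O*(-3 - F) (N(O, F) = -4 + ((-5 - F) + 2)*O = -4 + (-3 - F)*O = -4 + O*(-3 - F))
sqrt(N(y, 8) + 351) = sqrt((-4 - 3*(-14) - 1*8*(-14)) + 351) = sqrt((-4 + 42 + 112) + 351) = sqrt(150 + 351) = sqrt(501)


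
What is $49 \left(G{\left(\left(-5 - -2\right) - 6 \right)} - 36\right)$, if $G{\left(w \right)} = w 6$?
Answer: $-4410$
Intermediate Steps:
$G{\left(w \right)} = 6 w$
$49 \left(G{\left(\left(-5 - -2\right) - 6 \right)} - 36\right) = 49 \left(6 \left(\left(-5 - -2\right) - 6\right) - 36\right) = 49 \left(6 \left(\left(-5 + 2\right) - 6\right) - 36\right) = 49 \left(6 \left(-3 - 6\right) - 36\right) = 49 \left(6 \left(-9\right) - 36\right) = 49 \left(-54 - 36\right) = 49 \left(-90\right) = -4410$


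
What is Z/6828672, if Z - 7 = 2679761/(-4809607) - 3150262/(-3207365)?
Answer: 57269853308077/52670111032557036480 ≈ 1.0873e-6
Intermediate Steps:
Z = 114539706616154/15426165155555 (Z = 7 + (2679761/(-4809607) - 3150262/(-3207365)) = 7 + (2679761*(-1/4809607) - 3150262*(-1/3207365)) = 7 + (-2679761/4809607 + 3150262/3207365) = 7 + 6556550527269/15426165155555 = 114539706616154/15426165155555 ≈ 7.4250)
Z/6828672 = (114539706616154/15426165155555)/6828672 = (114539706616154/15426165155555)*(1/6828672) = 57269853308077/52670111032557036480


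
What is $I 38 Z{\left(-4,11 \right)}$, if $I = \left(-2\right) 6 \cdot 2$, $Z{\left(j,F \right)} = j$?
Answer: $3648$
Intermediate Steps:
$I = -24$ ($I = \left(-12\right) 2 = -24$)
$I 38 Z{\left(-4,11 \right)} = \left(-24\right) 38 \left(-4\right) = \left(-912\right) \left(-4\right) = 3648$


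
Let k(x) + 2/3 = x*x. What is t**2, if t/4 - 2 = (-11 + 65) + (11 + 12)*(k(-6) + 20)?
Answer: 254211136/9 ≈ 2.8246e+7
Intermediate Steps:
k(x) = -2/3 + x**2 (k(x) = -2/3 + x*x = -2/3 + x**2)
t = 15944/3 (t = 8 + 4*((-11 + 65) + (11 + 12)*((-2/3 + (-6)**2) + 20)) = 8 + 4*(54 + 23*((-2/3 + 36) + 20)) = 8 + 4*(54 + 23*(106/3 + 20)) = 8 + 4*(54 + 23*(166/3)) = 8 + 4*(54 + 3818/3) = 8 + 4*(3980/3) = 8 + 15920/3 = 15944/3 ≈ 5314.7)
t**2 = (15944/3)**2 = 254211136/9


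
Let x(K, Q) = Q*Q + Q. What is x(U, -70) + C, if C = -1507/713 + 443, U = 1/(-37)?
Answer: 3758142/713 ≈ 5270.9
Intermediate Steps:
U = -1/37 ≈ -0.027027
x(K, Q) = Q + Q**2 (x(K, Q) = Q**2 + Q = Q + Q**2)
C = 314352/713 (C = -1507*1/713 + 443 = -1507/713 + 443 = 314352/713 ≈ 440.89)
x(U, -70) + C = -70*(1 - 70) + 314352/713 = -70*(-69) + 314352/713 = 4830 + 314352/713 = 3758142/713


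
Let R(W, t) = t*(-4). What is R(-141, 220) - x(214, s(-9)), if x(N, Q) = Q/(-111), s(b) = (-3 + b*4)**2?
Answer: -32053/37 ≈ -866.30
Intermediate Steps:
R(W, t) = -4*t
s(b) = (-3 + 4*b)**2
x(N, Q) = -Q/111 (x(N, Q) = Q*(-1/111) = -Q/111)
R(-141, 220) - x(214, s(-9)) = -4*220 - (-1)*(-3 + 4*(-9))**2/111 = -880 - (-1)*(-3 - 36)**2/111 = -880 - (-1)*(-39)**2/111 = -880 - (-1)*1521/111 = -880 - 1*(-507/37) = -880 + 507/37 = -32053/37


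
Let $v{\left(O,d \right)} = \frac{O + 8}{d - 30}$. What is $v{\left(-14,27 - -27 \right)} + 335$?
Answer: $\frac{1339}{4} \approx 334.75$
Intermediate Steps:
$v{\left(O,d \right)} = \frac{8 + O}{-30 + d}$
$v{\left(-14,27 - -27 \right)} + 335 = \frac{8 - 14}{-30 + \left(27 - -27\right)} + 335 = \frac{1}{-30 + \left(27 + 27\right)} \left(-6\right) + 335 = \frac{1}{-30 + 54} \left(-6\right) + 335 = \frac{1}{24} \left(-6\right) + 335 = - \frac{1}{4} + 335 = \frac{1339}{4}$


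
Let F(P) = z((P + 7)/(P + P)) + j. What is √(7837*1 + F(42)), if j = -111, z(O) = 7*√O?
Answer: √(278136 + 42*√21)/6 ≈ 87.928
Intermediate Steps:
F(P) = -111 + 7*√2*√((7 + P)/P)/2 (F(P) = 7*√((P + 7)/(P + P)) - 111 = 7*√((7 + P)/((2*P))) - 111 = 7*√((7 + P)*(1/(2*P))) - 111 = 7*√((7 + P)/(2*P)) - 111 = 7*(√2*√((7 + P)/P)/2) - 111 = 7*√2*√((7 + P)/P)/2 - 111 = -111 + 7*√2*√((7 + P)/P)/2)
√(7837*1 + F(42)) = √(7837*1 + (-111 + 7*√2*√((7 + 42)/42)/2)) = √(7837 + (-111 + 7*√2*√((1/42)*49)/2)) = √(7837 + (-111 + 7*√2*√(7/6)/2)) = √(7837 + (-111 + 7*√2*(√42/6)/2)) = √(7837 + (-111 + 7*√21/6)) = √(7726 + 7*√21/6)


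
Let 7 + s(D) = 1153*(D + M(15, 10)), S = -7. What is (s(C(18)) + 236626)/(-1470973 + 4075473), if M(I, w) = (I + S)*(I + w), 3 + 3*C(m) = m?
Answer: 118246/651125 ≈ 0.18160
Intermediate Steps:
C(m) = -1 + m/3
M(I, w) = (-7 + I)*(I + w) (M(I, w) = (I - 7)*(I + w) = (-7 + I)*(I + w))
s(D) = 230593 + 1153*D (s(D) = -7 + 1153*(D + (15² - 7*15 - 7*10 + 15*10)) = -7 + 1153*(D + (225 - 105 - 70 + 150)) = -7 + 1153*(D + 200) = -7 + 1153*(200 + D) = -7 + (230600 + 1153*D) = 230593 + 1153*D)
(s(C(18)) + 236626)/(-1470973 + 4075473) = ((230593 + 1153*(-1 + (⅓)*18)) + 236626)/(-1470973 + 4075473) = ((230593 + 1153*(-1 + 6)) + 236626)/2604500 = ((230593 + 1153*5) + 236626)*(1/2604500) = ((230593 + 5765) + 236626)*(1/2604500) = (236358 + 236626)*(1/2604500) = 472984*(1/2604500) = 118246/651125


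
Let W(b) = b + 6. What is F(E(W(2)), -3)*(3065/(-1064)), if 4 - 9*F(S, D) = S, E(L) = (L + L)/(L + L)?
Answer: -3065/3192 ≈ -0.96021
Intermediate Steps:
W(b) = 6 + b
E(L) = 1 (E(L) = (2*L)/((2*L)) = (2*L)*(1/(2*L)) = 1)
F(S, D) = 4/9 - S/9
F(E(W(2)), -3)*(3065/(-1064)) = (4/9 - ⅑*1)*(3065/(-1064)) = (4/9 - ⅑)*(3065*(-1/1064)) = (⅓)*(-3065/1064) = -3065/3192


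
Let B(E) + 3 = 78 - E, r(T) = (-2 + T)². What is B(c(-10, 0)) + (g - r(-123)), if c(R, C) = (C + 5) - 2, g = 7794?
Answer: -7759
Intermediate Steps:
c(R, C) = 3 + C (c(R, C) = (5 + C) - 2 = 3 + C)
B(E) = 75 - E (B(E) = -3 + (78 - E) = 75 - E)
B(c(-10, 0)) + (g - r(-123)) = (75 - (3 + 0)) + (7794 - (-2 - 123)²) = (75 - 1*3) + (7794 - 1*(-125)²) = (75 - 3) + (7794 - 1*15625) = 72 + (7794 - 15625) = 72 - 7831 = -7759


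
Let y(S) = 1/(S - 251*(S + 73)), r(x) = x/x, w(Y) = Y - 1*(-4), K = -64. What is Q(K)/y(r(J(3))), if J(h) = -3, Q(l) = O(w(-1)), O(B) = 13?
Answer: -241449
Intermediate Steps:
w(Y) = 4 + Y (w(Y) = Y + 4 = 4 + Y)
Q(l) = 13
r(x) = 1
y(S) = 1/(-18323 - 250*S) (y(S) = 1/(S - 251*(73 + S)) = 1/(S + (-18323 - 251*S)) = 1/(-18323 - 250*S))
Q(K)/y(r(J(3))) = 13/((-1/(18323 + 250*1))) = 13/((-1/(18323 + 250))) = 13/((-1/18573)) = 13/((-1*1/18573)) = 13/(-1/18573) = 13*(-18573) = -241449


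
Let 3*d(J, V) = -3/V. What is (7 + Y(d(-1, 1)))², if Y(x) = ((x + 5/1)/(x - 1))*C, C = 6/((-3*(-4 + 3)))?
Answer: 9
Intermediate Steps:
C = 2 (C = 6/((-3*(-1))) = 6/3 = 6*(⅓) = 2)
d(J, V) = -1/V (d(J, V) = (-3/V)/3 = -1/V)
Y(x) = 2*(5 + x)/(-1 + x) (Y(x) = ((x + 5/1)/(x - 1))*2 = ((x + 5*1)/(-1 + x))*2 = ((x + 5)/(-1 + x))*2 = ((5 + x)/(-1 + x))*2 = 2*(5 + x)/(-1 + x))
(7 + Y(d(-1, 1)))² = (7 + 2*(5 - 1/1)/(-1 - 1/1))² = (7 + 2*(5 - 1*1)/(-1 - 1*1))² = (7 + 2*(5 - 1)/(-1 - 1))² = (7 + 2*4/(-2))² = (7 + 2*(-½)*4)² = (7 - 4)² = 3² = 9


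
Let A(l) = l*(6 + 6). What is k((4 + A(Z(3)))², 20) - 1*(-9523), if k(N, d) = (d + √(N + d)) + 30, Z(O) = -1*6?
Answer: 9573 + 6*√129 ≈ 9641.1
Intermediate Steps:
Z(O) = -6
A(l) = 12*l (A(l) = l*12 = 12*l)
k(N, d) = 30 + d + √(N + d)
k((4 + A(Z(3)))², 20) - 1*(-9523) = (30 + 20 + √((4 + 12*(-6))² + 20)) - 1*(-9523) = (30 + 20 + √((4 - 72)² + 20)) + 9523 = (30 + 20 + √((-68)² + 20)) + 9523 = (30 + 20 + √(4624 + 20)) + 9523 = (30 + 20 + √4644) + 9523 = (30 + 20 + 6*√129) + 9523 = (50 + 6*√129) + 9523 = 9573 + 6*√129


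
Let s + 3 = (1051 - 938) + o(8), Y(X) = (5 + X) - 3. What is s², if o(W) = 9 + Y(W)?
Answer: 16641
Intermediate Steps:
Y(X) = 2 + X
o(W) = 11 + W (o(W) = 9 + (2 + W) = 11 + W)
s = 129 (s = -3 + ((1051 - 938) + (11 + 8)) = -3 + (113 + 19) = -3 + 132 = 129)
s² = 129² = 16641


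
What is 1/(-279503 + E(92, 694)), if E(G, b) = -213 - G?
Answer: -1/279808 ≈ -3.5739e-6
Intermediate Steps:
1/(-279503 + E(92, 694)) = 1/(-279503 + (-213 - 1*92)) = 1/(-279503 + (-213 - 92)) = 1/(-279503 - 305) = 1/(-279808) = -1/279808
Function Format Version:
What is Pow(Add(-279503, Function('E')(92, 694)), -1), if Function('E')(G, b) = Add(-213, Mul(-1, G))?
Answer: Rational(-1, 279808) ≈ -3.5739e-6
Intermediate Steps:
Pow(Add(-279503, Function('E')(92, 694)), -1) = Pow(Add(-279503, Add(-213, Mul(-1, 92))), -1) = Pow(Add(-279503, Add(-213, -92)), -1) = Pow(Add(-279503, -305), -1) = Pow(-279808, -1) = Rational(-1, 279808)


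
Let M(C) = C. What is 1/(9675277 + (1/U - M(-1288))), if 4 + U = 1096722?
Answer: 1096718/10612463013671 ≈ 1.0334e-7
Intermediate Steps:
U = 1096718 (U = -4 + 1096722 = 1096718)
1/(9675277 + (1/U - M(-1288))) = 1/(9675277 + (1/1096718 - 1*(-1288))) = 1/(9675277 + (1/1096718 + 1288)) = 1/(9675277 + 1412572785/1096718) = 1/(10612463013671/1096718) = 1096718/10612463013671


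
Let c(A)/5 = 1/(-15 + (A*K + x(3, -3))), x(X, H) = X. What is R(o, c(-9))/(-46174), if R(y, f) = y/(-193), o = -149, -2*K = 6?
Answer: -149/8911582 ≈ -1.6720e-5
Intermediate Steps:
K = -3 (K = -½*6 = -3)
c(A) = 5/(-12 - 3*A) (c(A) = 5/(-15 + (A*(-3) + 3)) = 5/(-15 + (-3*A + 3)) = 5/(-15 + (3 - 3*A)) = 5/(-12 - 3*A))
R(y, f) = -y/193 (R(y, f) = y*(-1/193) = -y/193)
R(o, c(-9))/(-46174) = -1/193*(-149)/(-46174) = (149/193)*(-1/46174) = -149/8911582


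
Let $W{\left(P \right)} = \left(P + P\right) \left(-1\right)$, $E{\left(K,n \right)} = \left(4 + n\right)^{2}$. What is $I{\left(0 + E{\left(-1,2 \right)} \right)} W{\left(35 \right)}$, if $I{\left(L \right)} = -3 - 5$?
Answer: $560$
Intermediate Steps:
$W{\left(P \right)} = - 2 P$ ($W{\left(P \right)} = 2 P \left(-1\right) = - 2 P$)
$I{\left(L \right)} = -8$
$I{\left(0 + E{\left(-1,2 \right)} \right)} W{\left(35 \right)} = - 8 \left(\left(-2\right) 35\right) = \left(-8\right) \left(-70\right) = 560$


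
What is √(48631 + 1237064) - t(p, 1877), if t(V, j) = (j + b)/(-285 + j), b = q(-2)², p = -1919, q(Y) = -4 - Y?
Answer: -1881/1592 + 3*√142855 ≈ 1132.7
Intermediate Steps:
b = 4 (b = (-4 - 1*(-2))² = (-4 + 2)² = (-2)² = 4)
t(V, j) = (4 + j)/(-285 + j) (t(V, j) = (j + 4)/(-285 + j) = (4 + j)/(-285 + j))
√(48631 + 1237064) - t(p, 1877) = √(48631 + 1237064) - (4 + 1877)/(-285 + 1877) = √1285695 - 1881/1592 = 3*√142855 - 1881/1592 = -1881/1592 + 3*√142855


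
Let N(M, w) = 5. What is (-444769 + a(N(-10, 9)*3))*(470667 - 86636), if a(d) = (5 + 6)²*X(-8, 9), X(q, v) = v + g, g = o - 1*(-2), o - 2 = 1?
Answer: -170154535325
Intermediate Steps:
o = 3 (o = 2 + 1 = 3)
g = 5 (g = 3 - 1*(-2) = 3 + 2 = 5)
X(q, v) = 5 + v (X(q, v) = v + 5 = 5 + v)
a(d) = 1694 (a(d) = (5 + 6)²*(5 + 9) = 11²*14 = 121*14 = 1694)
(-444769 + a(N(-10, 9)*3))*(470667 - 86636) = (-444769 + 1694)*(470667 - 86636) = -443075*384031 = -170154535325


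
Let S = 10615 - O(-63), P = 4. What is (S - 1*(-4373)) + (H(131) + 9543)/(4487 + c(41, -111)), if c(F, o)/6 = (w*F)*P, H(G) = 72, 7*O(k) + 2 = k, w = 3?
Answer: 781020964/52073 ≈ 14999.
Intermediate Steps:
O(k) = -2/7 + k/7
c(F, o) = 72*F (c(F, o) = 6*((3*F)*4) = 6*(12*F) = 72*F)
S = 74370/7 (S = 10615 - (-2/7 + (⅐)*(-63)) = 10615 - (-2/7 - 9) = 10615 - 1*(-65/7) = 10615 + 65/7 = 74370/7 ≈ 10624.)
(S - 1*(-4373)) + (H(131) + 9543)/(4487 + c(41, -111)) = (74370/7 - 1*(-4373)) + (72 + 9543)/(4487 + 72*41) = (74370/7 + 4373) + 9615/(4487 + 2952) = 104981/7 + 9615/7439 = 781020964/52073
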